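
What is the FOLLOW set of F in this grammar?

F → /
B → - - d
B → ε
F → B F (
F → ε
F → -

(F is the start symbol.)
F is the start symbol, so $ ∈ FOLLOW(F).
In F → B F (: F is followed by '(', add FIRST('(') \ {ε} = { '(' }

Taking the union: FOLLOW(F) = { $, '(' }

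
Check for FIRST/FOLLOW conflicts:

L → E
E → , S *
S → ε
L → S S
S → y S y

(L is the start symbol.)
Yes. S → y S y with FOLLOW(S) on { 'y' }

Nullable non-terminals: L, S.
FIRST sets used below: FIRST(E) = { ',' }, FIRST(S) = { 'y', ε }

L: nullable alternative(s) L → S S; FOLLOW(L) = { $ }
  L → E: FIRST \ {ε} = { ',' } — disjoint from FOLLOW(L)
  L → S S: FIRST \ {ε} = { 'y' } — this is the only nullable alternative, skip

S: nullable alternative(s) S → ε; FOLLOW(S) = { $, '*', 'y' }
  S → ε: FIRST \ {ε} = { } — this is the only nullable alternative, skip
  S → y S y: FIRST \ {ε} = { 'y' } — overlaps FOLLOW(S) on { 'y' }: CONFLICT

E has no nullable alternative, so no FIRST/FOLLOW check is needed there.

So the grammar has 1 FIRST/FOLLOW conflict (marked CONFLICT above).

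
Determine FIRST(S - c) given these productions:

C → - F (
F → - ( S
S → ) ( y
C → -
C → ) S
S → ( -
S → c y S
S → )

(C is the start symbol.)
{ '(', ')', 'c' }

FIRST sets of the non-terminals involved (from the grammar, by fixed-point iteration):
  FIRST(S) = { '(', ')', 'c' }

To compute FIRST(S - c), process the symbols left to right:
Symbol S is a non-terminal. Add FIRST(S) \ {ε} = { '(', ')', 'c' }
S is not nullable (ε ∉ FIRST(S)), so stop here.
FIRST(S - c) = { '(', ')', 'c' }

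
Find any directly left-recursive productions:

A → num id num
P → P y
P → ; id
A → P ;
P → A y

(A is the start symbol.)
Yes, P is left-recursive

A → num id num: starts with num
P → P y: LEFT RECURSIVE (starts with P)
P → ; id: starts with ';'
A → P ;: starts with P
P → A y: starts with A

The grammar has direct left recursion on: P.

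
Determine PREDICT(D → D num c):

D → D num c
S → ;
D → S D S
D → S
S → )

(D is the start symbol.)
PREDICT(D → D num c) = (FIRST(RHS) \ {ε}) ∪ (FOLLOW(D) if ε ∈ FIRST(RHS), i.e. RHS ⇒* ε)
FIRST(D) = { ')', ';' }
FIRST(D num c) = { ')', ';' }
ε ∉ FIRST(D num c), so FOLLOW(D) is not added.
PREDICT(D → D num c) = { ')', ';' }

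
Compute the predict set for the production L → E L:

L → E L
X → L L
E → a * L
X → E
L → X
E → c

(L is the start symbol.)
{ 'a', 'c' }

PREDICT(L → E L) = (FIRST(RHS) \ {ε}) ∪ (FOLLOW(L) if ε ∈ FIRST(RHS), i.e. RHS ⇒* ε)
FIRST(E) = { 'a', 'c' }
FIRST(E L) = { 'a', 'c' }
ε ∉ FIRST(E L), so FOLLOW(L) is not added.
PREDICT(L → E L) = { 'a', 'c' }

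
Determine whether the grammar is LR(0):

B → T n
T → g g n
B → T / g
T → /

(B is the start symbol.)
Yes, the grammar is LR(0)

A grammar is LR(0) if no state in the canonical LR(0) collection has:
  - both a shift item (dot before a terminal) and a complete item (shift-reduce conflict), or
  - two or more complete items (reduce-reduce conflict; the accept item [B' → B .] counts as a complete item here).

Augment with B' → B and build the canonical LR(0) collection (I0 = CLOSURE({[B' → . B]}), then GOTO on every symbol after a dot until no new states appear). It has 10 states:
  I0: { [B → . T / g], [B → . T n], [B' → . B], [T → . /], [T → . g g n] }  — shift
  I1: { [T → / .] }  — reduce
  I2: { [B' → B .] }  — accept
  I3: { [B → T . / g], [B → T . n] }  — shift
  I4: { [T → g . g n] }  — shift
  I5: { [T → g g . n] }  — shift
  I6: { [T → g g n .] }  — reduce
  I7: { [B → T / . g] }  — shift
  I8: { [B → T n .] }  — reduce
  I9: { [B → T / g .] }  — reduce

Every state is either a pure shift/goto state or contains exactly one complete item and nothing to shift — no conflicts. The grammar is LR(0).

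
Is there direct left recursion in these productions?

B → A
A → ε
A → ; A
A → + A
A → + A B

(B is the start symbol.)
Direct left recursion occurs when N → N α for some non-terminal N (the right-hand side begins with the left-hand side itself).

B → A: starts with A
A → ε: starts with ε
A → ; A: starts with ';'
A → + A: starts with '+'
A → + A B: starts with '+'

No direct left recursion found.

Answer: No direct left recursion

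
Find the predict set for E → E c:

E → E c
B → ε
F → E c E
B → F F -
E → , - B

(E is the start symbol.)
{ ',' }

PREDICT(E → E c) = (FIRST(RHS) \ {ε}) ∪ (FOLLOW(E) if ε ∈ FIRST(RHS), i.e. RHS ⇒* ε)
FIRST(E) = { ',' }
FIRST(E c) = { ',' }
ε ∉ FIRST(E c), so FOLLOW(E) is not added.
PREDICT(E → E c) = { ',' }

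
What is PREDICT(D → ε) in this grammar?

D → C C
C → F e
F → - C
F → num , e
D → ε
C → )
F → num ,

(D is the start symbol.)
{ $ }

PREDICT(D → ε) = (FIRST(RHS) \ {ε}) ∪ (FOLLOW(D) if ε ∈ FIRST(RHS), i.e. RHS ⇒* ε)
The right-hand side is ε (FIRST(ε) = { ε }), so the predict set is FOLLOW(D) = { $ }
PREDICT(D → ε) = { $ }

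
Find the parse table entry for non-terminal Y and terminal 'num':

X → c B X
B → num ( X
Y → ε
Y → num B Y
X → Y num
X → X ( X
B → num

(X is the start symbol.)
Y → ε, Y → num B Y

To find M[Y, 'num'], we find productions for Y where 'num' is in the predict set (PREDICT(N → α) = (FIRST(α) \ {ε}) ∪ (FOLLOW(N) if α ⇒* ε)).

Relevant sets:
  FOLLOW(Y) = { 'num' }

Y → ε: PREDICT = { 'num' }
  'num' is in predict set, so this production goes in M[Y, 'num']
Y → num B Y: PREDICT = { 'num' }
  'num' is in predict set, so this production goes in M[Y, 'num']

M[Y, 'num'] = Y → ε, Y → num B Y  (a multiply-defined cell — the grammar is not LL(1))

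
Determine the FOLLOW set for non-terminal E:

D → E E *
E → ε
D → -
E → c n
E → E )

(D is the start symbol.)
In D → E E *: E is followed by E '*', add FIRST(E '*') \ {ε} = { ')', '*', 'c' }
In D → E E *: E is followed by '*', add FIRST('*') \ {ε} = { '*' }
In E → E ): E is followed by ')', add FIRST(')') \ {ε} = { ')' }

Taking the union: FOLLOW(E) = { ')', '*', 'c' }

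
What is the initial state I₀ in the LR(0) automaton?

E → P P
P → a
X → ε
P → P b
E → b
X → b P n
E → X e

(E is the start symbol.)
{ [E → . P P], [E → . X e], [E → . b], [E' → . E], [P → . P b], [P → . a], [X → . b P n], [X → .] }

First, augment the grammar with E' → E
I₀ = CLOSURE({ [E' → . E] }):
  [E' → . E] has the dot before E: add [E → . P P], [E → . b], [E → . X e]
  [E → . P P] has the dot before P: add [P → . a], [P → . P b]
  [E → . X e] has the dot before X: add [X → .], [X → . b P n]
No further items can be added.

I₀ = { [E → . P P], [E → . X e], [E → . b], [E' → . E], [P → . P b], [P → . a], [X → . b P n], [X → .] }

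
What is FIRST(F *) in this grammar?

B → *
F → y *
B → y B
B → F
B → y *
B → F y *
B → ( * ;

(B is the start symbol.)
FIRST sets of the non-terminals involved (from the grammar, by fixed-point iteration):
  FIRST(F) = { 'y' }

To compute FIRST(F *), process the symbols left to right:
Symbol F is a non-terminal. Add FIRST(F) \ {ε} = { 'y' }
F is not nullable (ε ∉ FIRST(F)), so stop here.
FIRST(F *) = { 'y' }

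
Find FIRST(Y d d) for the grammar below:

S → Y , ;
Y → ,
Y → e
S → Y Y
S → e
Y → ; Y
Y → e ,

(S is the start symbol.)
FIRST sets of the non-terminals involved (from the grammar, by fixed-point iteration):
  FIRST(Y) = { ',', ';', 'e' }

To compute FIRST(Y d d), process the symbols left to right:
Symbol Y is a non-terminal. Add FIRST(Y) \ {ε} = { ',', ';', 'e' }
Y is not nullable (ε ∉ FIRST(Y)), so stop here.
FIRST(Y d d) = { ',', ';', 'e' }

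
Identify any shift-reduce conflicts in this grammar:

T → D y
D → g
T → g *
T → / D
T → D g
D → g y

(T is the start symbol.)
Yes — I4: [D → g .] vs [D → g . y]; I10: [D → g .] vs [D → g . y]

A shift-reduce conflict occurs when an LR(0) state has both:
  - a complete (reduce) item [A → α .] (dot at the end), and
  - a shift item [B → β . c γ] (dot before a terminal).

Augment with T' → T and build the canonical LR(0) collection (I0 = CLOSURE({[T' → . T]}), then GOTO on every symbol after a dot until no new states appear). It has 11 states:
  I0: { [D → . g y], [D → . g], [T → . / D], [T → . D g], [T → . D y], [T → . g *], [T' → . T] }  — shift
  I1: { [D → . g y], [D → . g], [T → / . D] }  — shift
  I2: { [T → D . g], [T → D . y] }  — shift
  I3: { [T' → T .] }  — accept
  I4: { [D → g . y], [D → g .], [T → g . *] }  — shift, reduce
  I5: { [T → g * .] }  — reduce
  I6: { [D → g y .] }  — reduce
  I7: { [T → D g .] }  — reduce
  I8: { [T → D y .] }  — reduce
  I9: { [T → / D .] }  — reduce
  I10: { [D → g . y], [D → g .] }  — shift, reduce

I4 contains reduce item [D → g .] and shift items [D → g . y], [T → g . *] — shift-reduce conflict.
I10 contains reduce item [D → g .] and shift item [D → g . y] — shift-reduce conflict.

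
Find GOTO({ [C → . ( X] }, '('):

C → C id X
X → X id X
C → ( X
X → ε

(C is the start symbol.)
{ [C → ( . X], [X → . X id X], [X → .] }

GOTO(I, '(') = CLOSURE({ [A → αX.β] : [A → α.Xβ] ∈ I, X = '(' })

Items with dot before '(', with the dot advanced:
  [C → . ( X] → [C → ( . X]
Closure of the advanced items:
  [C → ( . X] has the dot before X: add [X → . X id X], [X → .]

GOTO = { [C → ( . X], [X → . X id X], [X → .] }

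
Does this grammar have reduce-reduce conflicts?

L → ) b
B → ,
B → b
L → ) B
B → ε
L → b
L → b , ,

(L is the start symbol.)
A reduce-reduce conflict occurs when an LR(0) state has two complete items [A → α .] and [B → β .] — both call for a reduction, and with no lookahead the parser cannot choose between them.

Augment with L' → L and build the canonical LR(0) collection (I0 = CLOSURE({[L' → . L]}), then GOTO on every symbol after a dot until no new states appear). It has 9 states:
  I0: { [L → . ) B], [L → . ) b], [L → . b , ,], [L → . b], [L' → . L] }  — shift
  I1: { [B → . ,], [B → . b], [B → .], [L → ) . B], [L → ) . b] }  — shift, reduce
  I2: { [L' → L .] }  — accept
  I3: { [L → b . , ,], [L → b .] }  — shift, reduce
  I4: { [L → b , . ,] }  — shift
  I5: { [L → b , , .] }  — reduce
  I6: { [B → , .] }  — reduce
  I7: { [L → ) B .] }  — reduce
  I8: { [B → b .], [L → ) b .] }  — 2 reduces

I8 contains complete items [B → b .], [L → ) b .] — reduce-reduce conflict.

Answer: Yes — I8: [B → b .] vs [L → ) b .]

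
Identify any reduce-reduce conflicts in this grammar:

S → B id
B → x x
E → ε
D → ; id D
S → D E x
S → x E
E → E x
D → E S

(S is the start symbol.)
A reduce-reduce conflict occurs when an LR(0) state has two complete items [A → α .] and [B → β .] — both call for a reduction, and with no lookahead the parser cannot choose between them.

Augment with S' → S and build the canonical LR(0) collection (I0 = CLOSURE({[S' → . S]}), then GOTO on every symbol after a dot until no new states appear). It has 17 states:
  I0: { [B → . x x], [D → . ; id D], [D → . E S], [E → . E x], [E → .], [S → . B id], [S → . D E x], [S → . x E], [S' → . S] }  — shift, reduce
  I1: { [D → ; . id D] }  — shift
  I2: { [S → B . id] }  — shift
  I3: { [E → . E x], [E → .], [S → D . E x] }  — reduce
  I4: { [B → . x x], [D → . ; id D], [D → . E S], [D → E . S], [E → . E x], [E → .], [E → E . x], [S → . B id], [S → . D E x], [S → . x E] }  — shift, reduce
  I5: { [S' → S .] }  — accept
  I6: { [B → x . x], [E → . E x], [E → .], [S → x . E] }  — shift, reduce
  I7: { [E → E . x], [S → x E .] }  — shift, reduce
  I8: { [B → x x .] }  — reduce
  I9: { [E → E x .] }  — reduce
  I10: { [D → E S .] }  — reduce
  I11: { [B → x . x], [E → . E x], [E → .], [E → E x .], [S → x . E] }  — shift, 2 reduces
  I12: { [E → E . x], [S → D E . x] }  — shift
  I13: { [E → E x .], [S → D E x .] }  — 2 reduces
  I14: { [S → B id .] }  — reduce
  I15: { [D → . ; id D], [D → . E S], [D → ; id . D], [E → . E x], [E → .] }  — shift, reduce
  I16: { [D → ; id D .] }  — reduce

I11 contains complete items [E → .], [E → E x .] — reduce-reduce conflict.
I13 contains complete items [E → E x .], [S → D E x .] — reduce-reduce conflict.

Answer: Yes — I11: [E → .] vs [E → E x .]; I13: [E → E x .] vs [S → D E x .]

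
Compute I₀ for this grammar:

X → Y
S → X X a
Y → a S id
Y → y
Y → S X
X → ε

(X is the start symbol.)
{ [S → . X X a], [X → . Y], [X → .], [X' → . X], [Y → . S X], [Y → . a S id], [Y → . y] }

First, augment the grammar with X' → X
I₀ = CLOSURE({ [X' → . X] }):
  [X' → . X] has the dot before X: add [X → . Y], [X → .]
  [X → . Y] has the dot before Y: add [Y → . a S id], [Y → . y], [Y → . S X]
  [Y → . S X] has the dot before S: add [S → . X X a]
No further items can be added.

I₀ = { [S → . X X a], [X → . Y], [X → .], [X' → . X], [Y → . S X], [Y → . a S id], [Y → . y] }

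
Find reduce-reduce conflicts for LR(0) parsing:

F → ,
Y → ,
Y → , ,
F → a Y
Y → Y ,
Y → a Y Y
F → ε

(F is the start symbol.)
Yes — I8: [Y → , .] vs [Y → Y , .]

A reduce-reduce conflict occurs when an LR(0) state has two complete items [A → α .] and [B → β .] — both call for a reduction, and with no lookahead the parser cannot choose between them.

Augment with F' → F and build the canonical LR(0) collection (I0 = CLOSURE({[F' → . F]}), then GOTO on every symbol after a dot until no new states appear). It has 12 states:
  I0: { [F → . ,], [F → . a Y], [F → .], [F' → . F] }  — shift, reduce
  I1: { [F → , .] }  — reduce
  I2: { [F' → F .] }  — accept
  I3: { [F → a . Y], [Y → . , ,], [Y → . ,], [Y → . Y ,], [Y → . a Y Y] }  — shift
  I4: { [Y → , . ,], [Y → , .] }  — shift, reduce
  I5: { [F → a Y .], [Y → Y . ,] }  — shift, reduce
  I6: { [Y → . , ,], [Y → . ,], [Y → . Y ,], [Y → . a Y Y], [Y → a . Y Y] }  — shift
  I7: { [Y → . , ,], [Y → . ,], [Y → . Y ,], [Y → . a Y Y], [Y → Y . ,], [Y → a Y . Y] }  — shift
  I8: { [Y → , . ,], [Y → , .], [Y → Y , .] }  — shift, 2 reduces
  I9: { [Y → Y . ,], [Y → a Y Y .] }  — shift, reduce
  I10: { [Y → Y , .] }  — reduce
  I11: { [Y → , , .] }  — reduce

I8 contains complete items [Y → , .], [Y → Y , .] — reduce-reduce conflict.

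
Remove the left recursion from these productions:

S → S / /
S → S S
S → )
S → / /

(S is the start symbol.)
S → ) S'
S → / / S'
S' → / / S'
S' → S S'
S' → ε

S is directly left-recursive. The standard transformation for
  A → A α₁ | ... | A α_m | β₁ | ... | β_n
is
  A  → β₁ A' | ... | β_n A'
  A' → α₁ A' | ... | α_m A' | ε

S → ) becomes S → ) S'
S → / / becomes S → / / S'
S → S / / becomes S' → / / S'
S → S S becomes S' → S S'
Add S' → ε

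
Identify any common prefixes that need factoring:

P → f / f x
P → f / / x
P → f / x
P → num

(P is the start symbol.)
Left-factoring is needed when two productions for the same non-terminal
share a common prefix on the right-hand side.

Productions for P:
  P → f / f x
  P → f / / x
  P → f / x
  P → num

Found common prefix 'f /' in productions for P

Answer: Yes, P has productions with common prefix 'f /'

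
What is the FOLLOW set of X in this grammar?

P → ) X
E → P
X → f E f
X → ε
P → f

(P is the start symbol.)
{ $, 'f' }

To compute FOLLOW(X), find every occurrence of X on a right-hand side N → α X β: add FIRST(β) \ {ε}, and if β is empty or nullable also add FOLLOW(N). Iterate to a fixed point.

In P → ) X: X is at the end, add FOLLOW(P)

The FOLLOW sets referred to above (computed the same way, to a fixed point):
  FOLLOW(P) = { $, 'f' }

Taking the union: FOLLOW(X) = { $, 'f' }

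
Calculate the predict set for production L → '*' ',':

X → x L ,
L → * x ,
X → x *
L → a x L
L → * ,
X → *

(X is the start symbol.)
PREDICT(L → '*' ',') = (FIRST(RHS) \ {ε}) ∪ (FOLLOW(L) if ε ∈ FIRST(RHS), i.e. RHS ⇒* ε)
FIRST('*' ',') = { '*' }
ε ∉ FIRST('*' ','), so FOLLOW(L) is not added.
PREDICT(L → '*' ',') = { '*' }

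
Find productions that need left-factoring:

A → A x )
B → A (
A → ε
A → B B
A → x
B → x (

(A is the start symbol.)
Left-factoring is needed when two productions for the same non-terminal
share a common prefix on the right-hand side.

Productions for A:
  A → A x )
  A → ε
  A → B B
  A → x
Productions for B:
  B → A (
  B → x (

No common prefixes found.

Answer: No, left-factoring is not needed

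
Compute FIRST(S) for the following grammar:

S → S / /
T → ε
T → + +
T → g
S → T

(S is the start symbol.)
{ '+', '/', 'g', ε }

FIRST sets of the other non-terminals involved (by the same procedure, iterated to a fixed point):
  FIRST(T) = { '+', 'g', ε }

From S → S / /:
  - S is the symbol being defined: contributes nothing new
    S is nullable, so continue to the next symbol
  - '/' is a terminal: add '/' and stop
From S → T:
  - T is a non-terminal: add FIRST(T) \ {ε} = { '+', 'g' }
    T is nullable and nothing follows, so the whole right-hand side can vanish: ε ∈ FIRST(S)

Collecting: FIRST(S) = { '+', '/', 'g', ε }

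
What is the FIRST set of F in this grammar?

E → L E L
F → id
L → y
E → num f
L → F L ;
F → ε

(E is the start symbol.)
{ 'id', ε }

To compute FIRST(F), examine every production with F on the left-hand side, reading each right-hand side left to right until a non-nullable symbol is reached.

From F → id:
  - id is a terminal: add 'id' and stop
From F → ε:
  - ε-production, so ε ∈ FIRST(F)

Collecting: FIRST(F) = { 'id', ε }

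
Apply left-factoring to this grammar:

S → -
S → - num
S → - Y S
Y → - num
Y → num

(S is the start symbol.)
S → - S'
S' → ε
S' → num
S' → Y S
Y → - num
Y → num

Left-factoring transforms A → αβ₁ | αβ₂ into A → αA' and A' → β₁ | β₂
(α is the longest common prefix among the alternatives). Repeat until
no nonterminal has two alternatives with a common prefix.

Round 1: S has alternatives sharing prefix '-'. Introduce S': S → - S'
  Add: S' → ε
  Add: S' → num
  Add: S' → Y S

No remaining common prefixes — done.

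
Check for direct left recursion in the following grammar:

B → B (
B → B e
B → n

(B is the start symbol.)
Yes, B is left-recursive

Direct left recursion occurs when N → N α for some non-terminal N (the right-hand side begins with the left-hand side itself).

B → B (: LEFT RECURSIVE (starts with B)
B → B e: LEFT RECURSIVE (starts with B)
B → n: starts with n

The grammar has direct left recursion on: B.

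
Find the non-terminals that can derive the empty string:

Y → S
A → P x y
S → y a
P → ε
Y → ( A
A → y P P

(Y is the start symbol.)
{ 'P' }

ε-productions: P → ε
So P is immediately nullable.
No further non-terminal can be added: every production for the remaining non-terminals contains a terminal or a non-nullable non-terminal.
Nullable = { 'P' }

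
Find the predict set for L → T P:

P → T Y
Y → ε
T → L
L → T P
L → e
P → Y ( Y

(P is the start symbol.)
PREDICT(L → T P) = (FIRST(RHS) \ {ε}) ∪ (FOLLOW(L) if ε ∈ FIRST(RHS), i.e. RHS ⇒* ε)
FIRST(T) = { 'e' }
FIRST(T P) = { 'e' }
ε ∉ FIRST(T P), so FOLLOW(L) is not added.
PREDICT(L → T P) = { 'e' }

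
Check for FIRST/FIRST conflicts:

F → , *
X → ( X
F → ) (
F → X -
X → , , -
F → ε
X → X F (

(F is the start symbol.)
FIRST sets of the non-terminals at (or reachable through a nullable prefix from) the front of some alternative:
  FIRST(X) = { '(', ',' }

Productions for F:
  F → , *: FIRST = { ',' }
  F → ) (: FIRST = { ')' }
  F → X -: FIRST = { '(', ',' }
  F → ε: FIRST = { ε }
Productions for X:
  X → ( X: FIRST = { '(' }
  X → , , -: FIRST = { ',' }
  X → X F (: FIRST = { '(', ',' }

Conflict for F: F → , * and F → X -
  Overlap: { ',' }
Conflict for X: X → ( X and X → X F (
  Overlap: { '(' }
Conflict for X: X → , , - and X → X F (
  Overlap: { ',' }

Answer: Yes. F → ',' '*' / F → X '-' on { ',' }; X → '(' X / X → X F '(' on { '(' }; X → ',' ',' '-' / X → X F '(' on { ',' }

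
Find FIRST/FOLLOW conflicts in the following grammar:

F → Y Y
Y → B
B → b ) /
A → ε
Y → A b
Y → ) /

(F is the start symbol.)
A FIRST/FOLLOW conflict occurs when a non-terminal N has a nullable alternative N → β (β ⇒* ε) and another alternative N → α with FIRST(α) ∩ FOLLOW(N) ≠ ∅: on such a lookahead the parser cannot decide between expanding α and letting N vanish via β.

Nullable non-terminals: A.
A has a nullable alternative but only one production, so nothing to check.

B, F, Y have no nullable alternative, so no FIRST/FOLLOW check is needed there.

No FIRST/FOLLOW conflicts found.

Answer: No FIRST/FOLLOW conflicts.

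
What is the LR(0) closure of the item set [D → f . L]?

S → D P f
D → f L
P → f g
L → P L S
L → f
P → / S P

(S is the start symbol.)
{ [D → f . L], [L → . P L S], [L → . f], [P → . / S P], [P → . f g] }

To compute CLOSURE, for each item [A → α.Bβ] where B is a non-terminal, add [B → .γ] for all productions B → γ; repeat for the newly added items until nothing changes.

Start with: [D → f . L]
  [D → f . L] has the dot before L: add [L → . P L S], [L → . f]
  [L → . P L S] has the dot before P: add [P → . f g], [P → . / S P]
No further items can be added.

CLOSURE = { [D → f . L], [L → . P L S], [L → . f], [P → . / S P], [P → . f g] }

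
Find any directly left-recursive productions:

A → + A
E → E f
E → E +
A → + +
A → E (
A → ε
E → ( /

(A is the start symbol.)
A → + A: starts with '+'
E → E f: LEFT RECURSIVE (starts with E)
E → E +: LEFT RECURSIVE (starts with E)
A → + +: starts with '+'
A → E (: starts with E
A → ε: starts with ε
E → ( /: starts with '('

The grammar has direct left recursion on: E.

Answer: Yes, E is left-recursive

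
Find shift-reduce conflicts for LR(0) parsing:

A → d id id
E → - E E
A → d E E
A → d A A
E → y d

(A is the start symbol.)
No shift-reduce conflicts

Augment with A' → A and build the canonical LR(0) collection (I0 = CLOSURE({[A' → . A]}), then GOTO on every symbol after a dot until no new states appear). It has 14 states:
  I0: { [A → . d A A], [A → . d E E], [A → . d id id], [A' → . A] }  — shift
  I1: { [A' → A .] }  — accept
  I2: { [A → . d A A], [A → . d E E], [A → . d id id], [A → d . A A], [A → d . E E], [A → d . id id], [E → . - E E], [E → . y d] }  — shift
  I3: { [E → - . E E], [E → . - E E], [E → . y d] }  — shift
  I4: { [A → . d A A], [A → . d E E], [A → . d id id], [A → d A . A] }  — shift
  I5: { [A → d E . E], [E → . - E E], [E → . y d] }  — shift
  I6: { [A → d id . id] }  — shift
  I7: { [E → y . d] }  — shift
  I8: { [E → y d .] }  — reduce
  I9: { [A → d id id .] }  — reduce
  I10: { [A → d E E .] }  — reduce
  I11: { [A → d A A .] }  — reduce
  I12: { [E → - E . E], [E → . - E E], [E → . y d] }  — shift
  I13: { [E → - E E .] }  — reduce

No state contains both a complete item and a shift item.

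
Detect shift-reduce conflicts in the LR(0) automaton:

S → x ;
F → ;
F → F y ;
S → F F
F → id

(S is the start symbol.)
A shift-reduce conflict occurs when an LR(0) state has both:
  - a complete (reduce) item [A → α .] (dot at the end), and
  - a shift item [B → β . c γ] (dot before a terminal).

Augment with S' → S and build the canonical LR(0) collection (I0 = CLOSURE({[S' → . S]}), then GOTO on every symbol after a dot until no new states appear). It has 10 states:
  I0: { [F → . ;], [F → . F y ;], [F → . id], [S → . F F], [S → . x ;], [S' → . S] }  — shift
  I1: { [F → ; .] }  — reduce
  I2: { [F → . ;], [F → . F y ;], [F → . id], [F → F . y ;], [S → F . F] }  — shift
  I3: { [S' → S .] }  — accept
  I4: { [F → id .] }  — reduce
  I5: { [S → x . ;] }  — shift
  I6: { [S → x ; .] }  — reduce
  I7: { [F → F . y ;], [S → F F .] }  — shift, reduce
  I8: { [F → F y . ;] }  — shift
  I9: { [F → F y ; .] }  — reduce

I7 contains reduce item [S → F F .] and shift item [F → F . y ;] — shift-reduce conflict.

Answer: Yes — I7: [S → F F .] vs [F → F . y ;]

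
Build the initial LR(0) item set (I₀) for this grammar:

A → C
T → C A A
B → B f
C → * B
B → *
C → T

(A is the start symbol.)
{ [A → . C], [A' → . A], [C → . * B], [C → . T], [T → . C A A] }

First, augment the grammar with A' → A
I₀ = CLOSURE({ [A' → . A] }):
  [A' → . A] has the dot before A: add [A → . C]
  [A → . C] has the dot before C: add [C → . * B], [C → . T]
  [C → . T] has the dot before T: add [T → . C A A]
No further items can be added.

I₀ = { [A → . C], [A' → . A], [C → . * B], [C → . T], [T → . C A A] }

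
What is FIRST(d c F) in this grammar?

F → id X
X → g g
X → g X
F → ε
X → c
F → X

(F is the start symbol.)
To compute FIRST(d c F), process the symbols left to right:
Symbol d is a terminal. Add 'd' and stop.
FIRST(d c F) = { 'd' }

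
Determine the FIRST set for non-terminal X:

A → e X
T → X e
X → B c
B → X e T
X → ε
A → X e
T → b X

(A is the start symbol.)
FIRST sets of the other non-terminals involved (by the same procedure, iterated to a fixed point):
  FIRST(B) = { 'e' }

From X → B c:
  - B is a non-terminal: add FIRST(B) \ {ε} = { 'e' }
    B is not nullable, so stop
From X → ε:
  - ε-production, so ε ∈ FIRST(X)

Collecting: FIRST(X) = { 'e', ε }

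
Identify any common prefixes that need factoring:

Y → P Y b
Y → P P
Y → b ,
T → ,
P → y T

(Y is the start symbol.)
Yes, Y has productions with common prefix 'P'

Left-factoring is needed when two productions for the same non-terminal
share a common prefix on the right-hand side.

Productions for Y:
  Y → P Y b
  Y → P P
  Y → b ,

Found common prefix 'P' in productions for Y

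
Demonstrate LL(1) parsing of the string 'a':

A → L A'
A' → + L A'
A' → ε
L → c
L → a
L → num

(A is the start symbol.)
LL(1) parsing maintains a stack (initially the start symbol over $) and the input. At each step: if the stack top is a terminal, match it against the current input token; if it is a non-terminal N, replace it with the RHS of M[N, lookahead] (the unique production whose predict set contains the lookahead).

Stack is shown with the top on the left.

Stack   Input  Action
---------------------
A $     a $    output A → L A'
L A' $  a $    output L → a
a A' $  a $    match 'a'
A' $    $      output A' → ε
$       $      accept

The string is accepted.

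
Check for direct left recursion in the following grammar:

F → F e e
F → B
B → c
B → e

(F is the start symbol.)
Yes, F is left-recursive

F → F e e: LEFT RECURSIVE (starts with F)
F → B: starts with B
B → c: starts with c
B → e: starts with e

The grammar has direct left recursion on: F.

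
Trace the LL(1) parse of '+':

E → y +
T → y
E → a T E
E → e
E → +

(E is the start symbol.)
Stack is shown with the top on the left.

Stack  Input  Action
--------------------
E $    + $    output E → +
+ $    + $    match '+'
$      $      accept

The string is accepted.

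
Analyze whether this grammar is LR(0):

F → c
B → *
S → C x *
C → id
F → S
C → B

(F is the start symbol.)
A grammar is LR(0) if no state in the canonical LR(0) collection has:
  - both a shift item (dot before a terminal) and a complete item (shift-reduce conflict), or
  - two or more complete items (reduce-reduce conflict; the accept item [F' → F .] counts as a complete item here).

Augment with F' → F and build the canonical LR(0) collection (I0 = CLOSURE({[F' → . F]}), then GOTO on every symbol after a dot until no new states appear). It has 10 states:
  I0: { [B → . *], [C → . B], [C → . id], [F → . S], [F → . c], [F' → . F], [S → . C x *] }  — shift
  I1: { [B → * .] }  — reduce
  I2: { [C → B .] }  — reduce
  I3: { [S → C . x *] }  — shift
  I4: { [F' → F .] }  — accept
  I5: { [F → S .] }  — reduce
  I6: { [F → c .] }  — reduce
  I7: { [C → id .] }  — reduce
  I8: { [S → C x . *] }  — shift
  I9: { [S → C x * .] }  — reduce

Every state is either a pure shift/goto state or contains exactly one complete item and nothing to shift — no conflicts. The grammar is LR(0).

Answer: Yes, the grammar is LR(0)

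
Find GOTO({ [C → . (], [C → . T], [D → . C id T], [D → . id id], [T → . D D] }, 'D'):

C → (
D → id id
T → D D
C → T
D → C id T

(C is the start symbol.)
{ [C → . (], [C → . T], [D → . C id T], [D → . id id], [T → . D D], [T → D . D] }

GOTO(I, 'D') = CLOSURE({ [A → αX.β] : [A → α.Xβ] ∈ I, X = 'D' })

Items with dot before 'D', with the dot advanced:
  [T → . D D] → [T → D . D]
Closure of the advanced items:
  [T → D . D] has the dot before D: add [D → . id id], [D → . C id T]
  [D → . C id T] has the dot before C: add [C → . (], [C → . T]
  [C → . T] has the dot before T: add [T → . D D]

GOTO = { [C → . (], [C → . T], [D → . C id T], [D → . id id], [T → . D D], [T → D . D] }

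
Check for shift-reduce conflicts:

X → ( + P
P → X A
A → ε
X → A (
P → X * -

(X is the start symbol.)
A shift-reduce conflict occurs when an LR(0) state has both:
  - a complete (reduce) item [A → α .] (dot at the end), and
  - a shift item [B → β . c γ] (dot before a terminal).

Augment with X' → X and build the canonical LR(0) collection (I0 = CLOSURE({[X' → . X]}), then GOTO on every symbol after a dot until no new states appear). It has 11 states:
  I0: { [A → .], [X → . ( + P], [X → . A (], [X' → . X] }  — shift, reduce
  I1: { [X → ( . + P] }  — shift
  I2: { [X → A . (] }  — shift
  I3: { [X' → X .] }  — accept
  I4: { [X → A ( .] }  — reduce
  I5: { [A → .], [P → . X * -], [P → . X A], [X → ( + . P], [X → . ( + P], [X → . A (] }  — shift, reduce
  I6: { [X → ( + P .] }  — reduce
  I7: { [A → .], [P → X . * -], [P → X . A] }  — shift, reduce
  I8: { [P → X * . -] }  — shift
  I9: { [P → X A .] }  — reduce
  I10: { [P → X * - .] }  — reduce

I0 contains reduce item [A → .] and shift item [X → . ( + P] — shift-reduce conflict.
I5 contains reduce item [A → .] and shift item [X → . ( + P] — shift-reduce conflict.
I7 contains reduce item [A → .] and shift item [P → X . * -] — shift-reduce conflict.

Answer: Yes — I0: [A → .] vs [X → . ( + P]; I5: [A → .] vs [X → . ( + P]; I7: [A → .] vs [P → X . * -]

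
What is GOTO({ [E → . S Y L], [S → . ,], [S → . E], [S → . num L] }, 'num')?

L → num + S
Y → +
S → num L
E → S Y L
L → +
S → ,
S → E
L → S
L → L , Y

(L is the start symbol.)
GOTO(I, 'num') = CLOSURE({ [A → αX.β] : [A → α.Xβ] ∈ I, X = 'num' })

Items with dot before 'num', with the dot advanced:
  [S → . num L] → [S → num . L]
Closure of the advanced items:
  [S → num . L] has the dot before L: add [L → . num + S], [L → . +], [L → . S], [L → . L , Y]
  [L → . S] has the dot before S: add [S → . num L], [S → . ,], [S → . E]
  [S → . E] has the dot before E: add [E → . S Y L]

GOTO = { [E → . S Y L], [L → . +], [L → . L , Y], [L → . S], [L → . num + S], [S → . ,], [S → . E], [S → . num L], [S → num . L] }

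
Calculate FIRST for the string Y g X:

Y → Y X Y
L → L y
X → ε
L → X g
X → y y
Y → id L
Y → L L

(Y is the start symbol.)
FIRST sets of the non-terminals involved (from the grammar, by fixed-point iteration):
  FIRST(Y) = { 'g', 'id', 'y' }

To compute FIRST(Y g X), process the symbols left to right:
Symbol Y is a non-terminal. Add FIRST(Y) \ {ε} = { 'g', 'id', 'y' }
Y is not nullable (ε ∉ FIRST(Y)), so stop here.
FIRST(Y g X) = { 'g', 'id', 'y' }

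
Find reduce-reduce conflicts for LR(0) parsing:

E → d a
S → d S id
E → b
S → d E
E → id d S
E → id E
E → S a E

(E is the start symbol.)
No reduce-reduce conflicts

A reduce-reduce conflict occurs when an LR(0) state has two complete items [A → α .] and [B → β .] — both call for a reduction, and with no lookahead the parser cannot choose between them.

Augment with E' → E and build the canonical LR(0) collection (I0 = CLOSURE({[E' → . E]}), then GOTO on every symbol after a dot until no new states appear). It has 15 states:
  I0: { [E → . S a E], [E → . b], [E → . d a], [E → . id E], [E → . id d S], [E' → . E], [S → . d E], [S → . d S id] }  — shift
  I1: { [E' → E .] }  — accept
  I2: { [E → S . a E] }  — shift
  I3: { [E → b .] }  — reduce
  I4: { [E → . S a E], [E → . b], [E → . d a], [E → . id E], [E → . id d S], [E → d . a], [S → . d E], [S → . d S id], [S → d . E], [S → d . S id] }  — shift
  I5: { [E → . S a E], [E → . b], [E → . d a], [E → . id E], [E → . id d S], [E → id . E], [E → id . d S], [S → . d E], [S → . d S id] }  — shift
  I6: { [E → id E .] }  — reduce
  I7: { [E → . S a E], [E → . b], [E → . d a], [E → . id E], [E → . id d S], [E → d . a], [E → id d . S], [S → . d E], [S → . d S id], [S → d . E], [S → d . S id] }  — shift
  I8: { [S → d E .] }  — reduce
  I9: { [E → S . a E], [E → id d S .], [S → d S . id] }  — shift, reduce
  I10: { [E → d a .] }  — reduce
  I11: { [E → . S a E], [E → . b], [E → . d a], [E → . id E], [E → . id d S], [E → S a . E], [S → . d E], [S → . d S id] }  — shift
  I12: { [S → d S id .] }  — reduce
  I13: { [E → S a E .] }  — reduce
  I14: { [E → S . a E], [S → d S . id] }  — shift

No state contains more than one complete item.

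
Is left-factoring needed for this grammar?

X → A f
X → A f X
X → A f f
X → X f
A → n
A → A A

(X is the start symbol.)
Yes, X has productions with common prefix 'A f'

Left-factoring is needed when two productions for the same non-terminal
share a common prefix on the right-hand side.

Productions for X:
  X → A f
  X → A f X
  X → A f f
  X → X f
Productions for A:
  A → n
  A → A A

Found common prefix 'A f' in productions for X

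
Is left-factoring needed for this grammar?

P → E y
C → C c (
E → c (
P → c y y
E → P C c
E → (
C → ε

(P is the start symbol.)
Left-factoring is needed when two productions for the same non-terminal
share a common prefix on the right-hand side.

Productions for P:
  P → E y
  P → c y y
Productions for C:
  C → C c (
  C → ε
Productions for E:
  E → c (
  E → P C c
  E → (

No common prefixes found.

Answer: No, left-factoring is not needed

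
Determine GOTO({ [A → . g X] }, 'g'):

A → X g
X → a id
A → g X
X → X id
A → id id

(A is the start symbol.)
{ [A → g . X], [X → . X id], [X → . a id] }

GOTO(I, 'g') = CLOSURE({ [A → αX.β] : [A → α.Xβ] ∈ I, X = 'g' })

Items with dot before 'g', with the dot advanced:
  [A → . g X] → [A → g . X]
Closure of the advanced items:
  [A → g . X] has the dot before X: add [X → . a id], [X → . X id]

GOTO = { [A → g . X], [X → . X id], [X → . a id] }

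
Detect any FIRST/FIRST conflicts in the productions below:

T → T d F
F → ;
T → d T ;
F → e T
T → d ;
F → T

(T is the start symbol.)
Yes. T → T d F / T → d T ';' on { 'd' }; T → T d F / T → d ';' on { 'd' }; T → d T ';' / T → d ';' on { 'd' }

A FIRST/FIRST conflict occurs when two productions N → α and N → β for the same non-terminal have FIRST(α) ∩ FIRST(β) ≠ ∅ (with ε ∈ FIRST of a nullable right-hand side, so two nullable alternatives also conflict).

FIRST sets of the non-terminals at (or reachable through a nullable prefix from) the front of some alternative:
  FIRST(T) = { 'd' }

Productions for T:
  T → T d F: FIRST = { 'd' }
  T → d T ;: FIRST = { 'd' }
  T → d ;: FIRST = { 'd' }
Productions for F:
  F → ;: FIRST = { ';' }
  F → e T: FIRST = { 'e' }
  F → T: FIRST = { 'd' }

Conflict for T: T → T d F and T → d T ;
  Overlap: { 'd' }
Conflict for T: T → T d F and T → d ;
  Overlap: { 'd' }
Conflict for T: T → d T ; and T → d ;
  Overlap: { 'd' }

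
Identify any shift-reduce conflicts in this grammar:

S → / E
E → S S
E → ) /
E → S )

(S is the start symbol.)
A shift-reduce conflict occurs when an LR(0) state has both:
  - a complete (reduce) item [A → α .] (dot at the end), and
  - a shift item [B → β . c γ] (dot before a terminal).

Augment with S' → S and build the canonical LR(0) collection (I0 = CLOSURE({[S' → . S]}), then GOTO on every symbol after a dot until no new states appear). It has 9 states:
  I0: { [S → . / E], [S' → . S] }  — shift
  I1: { [E → . ) /], [E → . S )], [E → . S S], [S → . / E], [S → / . E] }  — shift
  I2: { [S' → S .] }  — accept
  I3: { [E → ) . /] }  — shift
  I4: { [S → / E .] }  — reduce
  I5: { [E → S . )], [E → S . S], [S → . / E] }  — shift
  I6: { [E → S ) .] }  — reduce
  I7: { [E → S S .] }  — reduce
  I8: { [E → ) / .] }  — reduce

No state contains both a complete item and a shift item.

Answer: No shift-reduce conflicts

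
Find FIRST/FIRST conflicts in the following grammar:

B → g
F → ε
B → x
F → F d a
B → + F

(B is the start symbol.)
No FIRST/FIRST conflicts.

FIRST sets of the non-terminals at (or reachable through a nullable prefix from) the front of some alternative:
  FIRST(F) = { 'd', ε }

Productions for B:
  B → g: FIRST = { 'g' }
  B → x: FIRST = { 'x' }
  B → + F: FIRST = { '+' }
Productions for F:
  F → ε: FIRST = { ε }
  F → F d a: FIRST = { 'd' }

All alternatives of each non-terminal have pairwise disjoint FIRST sets.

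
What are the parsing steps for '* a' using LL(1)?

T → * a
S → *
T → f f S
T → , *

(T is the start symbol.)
LL(1) parsing maintains a stack (initially the start symbol over $) and the input. At each step: if the stack top is a terminal, match it against the current input token; if it is a non-terminal N, replace it with the RHS of M[N, lookahead] (the unique production whose predict set contains the lookahead).

Stack is shown with the top on the left.

Stack  Input  Action
--------------------
T $    * a $  output T → * a
* a $  * a $  match '*'
a $    a $    match 'a'
$      $      accept

The string is accepted.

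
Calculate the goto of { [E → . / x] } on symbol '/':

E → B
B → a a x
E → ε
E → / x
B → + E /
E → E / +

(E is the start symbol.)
{ [E → / . x] }

GOTO(I, '/') = CLOSURE({ [A → αX.β] : [A → α.Xβ] ∈ I, X = '/' })

Items with dot before '/', with the dot advanced:
  [E → . / x] → [E → / . x]
Closure adds nothing (no advanced item has the dot before a non-terminal).

GOTO = { [E → / . x] }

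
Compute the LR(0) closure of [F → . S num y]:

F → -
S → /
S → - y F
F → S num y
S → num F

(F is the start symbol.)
{ [F → . S num y], [S → . - y F], [S → . /], [S → . num F] }

To compute CLOSURE, for each item [A → α.Bβ] where B is a non-terminal, add [B → .γ] for all productions B → γ; repeat for the newly added items until nothing changes.

Start with: [F → . S num y]
  [F → . S num y] has the dot before S: add [S → . /], [S → . - y F], [S → . num F]
No further items can be added.

CLOSURE = { [F → . S num y], [S → . - y F], [S → . /], [S → . num F] }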